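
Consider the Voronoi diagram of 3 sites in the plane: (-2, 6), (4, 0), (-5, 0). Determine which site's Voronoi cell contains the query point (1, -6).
Nearest site = (4, 0)

The Voronoi cell of site s contains exactly those query points closer to s than to any other site. Compute squared distances from q = (1, -6) to each site:
  (4 − 1)² + (0 − -6)² = 45
  (-5 − 1)² + (0 − -6)² = 72
  (-2 − 1)² + (6 − -6)² = 153
Minimum is attained by (4, 0), so q lies in its Voronoi cell.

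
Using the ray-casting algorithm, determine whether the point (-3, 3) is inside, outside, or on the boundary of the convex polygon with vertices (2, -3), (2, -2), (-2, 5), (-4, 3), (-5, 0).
The point (-3, 3) lies strictly inside the polygon

Cast a horizontal ray to the right from the query point and count how many polygon edges it crosses (each edge strictly once or zero times, handled with the usual half-open convention). 
Parity of crossings → odd ⇒ inside.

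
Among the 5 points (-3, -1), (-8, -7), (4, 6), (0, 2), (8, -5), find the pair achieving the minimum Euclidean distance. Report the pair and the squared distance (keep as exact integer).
Pair = ((-3, -1), (0, 2)); squared distance = 18

Compute all C(5, 2) = 10 pairwise squared distances (x_i − x_j)² + (y_i − y_j)². The minimum is 18, attained by the pair ((-3, -1), (0, 2)).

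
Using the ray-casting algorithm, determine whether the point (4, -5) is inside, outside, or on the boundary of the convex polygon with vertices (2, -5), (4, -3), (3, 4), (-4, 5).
The point (4, -5) lies strictly outside the polygon

Cast a horizontal ray to the right from the query point and count how many polygon edges it crosses (each edge strictly once or zero times, handled with the usual half-open convention). 
Parity of crossings → even ⇒ outside.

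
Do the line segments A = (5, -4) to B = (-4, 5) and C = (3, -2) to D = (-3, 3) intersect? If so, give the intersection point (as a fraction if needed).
Yes; intersection at (3, -2) (t = 2/9 on AB, s = 0 on CD)

Parametrize AB as A + t(B − A) = (5 + -9 t, -4 + 9 t) and CD as C + s(D − C) = (3 + -6 s, -2 + 5 s). Solve the linear system for (t, s). Determinant = -9 ≠ 0, so a unique intersection of the containing lines exists. Solution: t = 2/9, s = 0 — both in [0, 1], so the segments cross. Intersection point: (3, -2).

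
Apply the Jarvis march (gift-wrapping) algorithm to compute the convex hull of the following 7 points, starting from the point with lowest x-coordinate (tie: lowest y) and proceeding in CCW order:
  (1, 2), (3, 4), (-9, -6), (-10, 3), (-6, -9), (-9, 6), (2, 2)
Hull (CCW) = [(-10, 3), (-9, -6), (-6, -9), (2, 2), (3, 4), (-9, 6)]

Jarvis march: at each step, from the current hull vertex p, select the next vertex q as the point such that every other point lies strictly to the left of (or on) the directed line p → q. (Equivalently: for every other point r, the cross product (q − p) × (r − p) ≥ 0.)
Starting point (lowest x, tie lowest y): (-10, 3). Wrap until returning to start. Resulting hull: (-10, 3), (-9, -6), (-6, -9), (2, 2), (3, 4), (-9, 6).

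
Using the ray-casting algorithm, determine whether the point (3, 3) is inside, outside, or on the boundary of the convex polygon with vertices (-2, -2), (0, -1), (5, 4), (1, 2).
The point (3, 3) lies on the polygon boundary

Boundary check: the query satisfies the collinearity and bounding-box conditions for some polygon edge, so it lies exactly on the boundary.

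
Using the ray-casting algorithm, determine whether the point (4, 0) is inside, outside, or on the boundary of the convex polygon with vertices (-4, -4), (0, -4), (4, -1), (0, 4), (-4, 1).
The point (4, 0) lies strictly outside the polygon

Cast a horizontal ray to the right from the query point and count how many polygon edges it crosses (each edge strictly once or zero times, handled with the usual half-open convention). 
Parity of crossings → even ⇒ outside.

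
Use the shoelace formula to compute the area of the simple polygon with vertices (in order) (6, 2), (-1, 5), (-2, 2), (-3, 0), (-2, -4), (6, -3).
Area = 59

Shoelace formula: Area = (1/2) |Σ_i (x_i · y_{i+1} − x_{i+1} · y_i)| (indices mod n). Compute each cross term:
  (6)(5) − (-1)(2) = 32
  (-1)(2) − (-2)(5) = 8
  (-2)(0) − (-3)(2) = 6
  (-3)(-4) − (-2)(0) = 12
  (-2)(-3) − (6)(-4) = 30
  (6)(2) − (6)(-3) = 30
Sum = 118, so (signed) Area = 118/2 = 59, |Area| = 59.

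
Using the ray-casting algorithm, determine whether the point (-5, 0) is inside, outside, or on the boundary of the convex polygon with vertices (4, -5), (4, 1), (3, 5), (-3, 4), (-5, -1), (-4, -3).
The point (-5, 0) lies strictly outside the polygon

Cast a horizontal ray to the right from the query point and count how many polygon edges it crosses (each edge strictly once or zero times, handled with the usual half-open convention). 
Parity of crossings → even ⇒ outside.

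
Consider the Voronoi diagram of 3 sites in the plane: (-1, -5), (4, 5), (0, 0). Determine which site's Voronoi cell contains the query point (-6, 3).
Nearest site = (0, 0)

The Voronoi cell of site s contains exactly those query points closer to s than to any other site. Compute squared distances from q = (-6, 3) to each site:
  (0 − -6)² + (0 − 3)² = 45
  (-1 − -6)² + (-5 − 3)² = 89
  (4 − -6)² + (5 − 3)² = 104
Minimum is attained by (0, 0), so q lies in its Voronoi cell.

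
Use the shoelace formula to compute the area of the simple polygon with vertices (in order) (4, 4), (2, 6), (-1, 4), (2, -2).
Area = 20

Shoelace formula: Area = (1/2) |Σ_i (x_i · y_{i+1} − x_{i+1} · y_i)| (indices mod n). Compute each cross term:
  (4)(6) − (2)(4) = 16
  (2)(4) − (-1)(6) = 14
  (-1)(-2) − (2)(4) = -6
  (2)(4) − (4)(-2) = 16
Sum = 40, so (signed) Area = 40/2 = 20, |Area| = 20.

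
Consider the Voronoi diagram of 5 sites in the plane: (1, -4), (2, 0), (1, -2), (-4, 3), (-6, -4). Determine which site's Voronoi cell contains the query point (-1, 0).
Nearest site = (1, -2)

The Voronoi cell of site s contains exactly those query points closer to s than to any other site. Compute squared distances from q = (-1, 0) to each site:
  (1 − -1)² + (-2 − 0)² = 8
  (2 − -1)² + (0 − 0)² = 9
  (-4 − -1)² + (3 − 0)² = 18
  (1 − -1)² + (-4 − 0)² = 20
  (-6 − -1)² + (-4 − 0)² = 41
Minimum is attained by (1, -2), so q lies in its Voronoi cell.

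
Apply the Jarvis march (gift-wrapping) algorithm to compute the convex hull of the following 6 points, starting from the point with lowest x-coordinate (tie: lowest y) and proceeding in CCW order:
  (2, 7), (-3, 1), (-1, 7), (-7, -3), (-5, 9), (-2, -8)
Hull (CCW) = [(-7, -3), (-2, -8), (2, 7), (-5, 9)]

Jarvis march: at each step, from the current hull vertex p, select the next vertex q as the point such that every other point lies strictly to the left of (or on) the directed line p → q. (Equivalently: for every other point r, the cross product (q − p) × (r − p) ≥ 0.)
Starting point (lowest x, tie lowest y): (-7, -3). Wrap until returning to start. Resulting hull: (-7, -3), (-2, -8), (2, 7), (-5, 9).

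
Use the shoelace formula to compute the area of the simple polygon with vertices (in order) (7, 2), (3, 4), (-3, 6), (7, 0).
Area = 12

Shoelace formula: Area = (1/2) |Σ_i (x_i · y_{i+1} − x_{i+1} · y_i)| (indices mod n). Compute each cross term:
  (7)(4) − (3)(2) = 22
  (3)(6) − (-3)(4) = 30
  (-3)(0) − (7)(6) = -42
  (7)(2) − (7)(0) = 14
Sum = 24, so (signed) Area = 24/2 = 12, |Area| = 12.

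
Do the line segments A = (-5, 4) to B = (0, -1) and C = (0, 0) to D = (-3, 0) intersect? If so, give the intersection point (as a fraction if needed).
Yes; intersection at (-1, 0) (t = 4/5 on AB, s = 1/3 on CD)

Parametrize AB as A + t(B − A) = (-5 + 5 t, 4 + -5 t) and CD as C + s(D − C) = (0 + -3 s, 0 + 0 s). Solve the linear system for (t, s). Determinant = 15 ≠ 0, so a unique intersection of the containing lines exists. Solution: t = 4/5, s = 1/3 — both in [0, 1], so the segments cross. Intersection point: (-1, 0).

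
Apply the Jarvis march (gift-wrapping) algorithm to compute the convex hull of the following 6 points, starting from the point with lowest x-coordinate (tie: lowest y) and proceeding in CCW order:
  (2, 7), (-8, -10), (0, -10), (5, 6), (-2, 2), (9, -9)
Hull (CCW) = [(-8, -10), (0, -10), (9, -9), (5, 6), (2, 7), (-2, 2)]

Jarvis march: at each step, from the current hull vertex p, select the next vertex q as the point such that every other point lies strictly to the left of (or on) the directed line p → q. (Equivalently: for every other point r, the cross product (q − p) × (r − p) ≥ 0.)
Starting point (lowest x, tie lowest y): (-8, -10). Wrap until returning to start. Resulting hull: (-8, -10), (0, -10), (9, -9), (5, 6), (2, 7), (-2, 2).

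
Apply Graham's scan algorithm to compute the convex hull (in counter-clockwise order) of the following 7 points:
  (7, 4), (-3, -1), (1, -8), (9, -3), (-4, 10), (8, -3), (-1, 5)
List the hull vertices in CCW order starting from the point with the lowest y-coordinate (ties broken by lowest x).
Hull (CCW) = [(1, -8), (9, -3), (7, 4), (-4, 10), (-3, -1)]

Graham scan procedure:
  1. Find the pivot p₀ = point with lowest y (tie → lowest x): (1, -8).
  2. Sort the remaining points by polar angle around p₀.
  3. Walk through sorted points, maintaining a stack; pop the top while the last three entries make a non-left turn (cross product ≤ 0).
  4. Final stack is the convex hull in CCW order: (1, -8), (9, -3), (7, 4), (-4, 10), (-3, -1).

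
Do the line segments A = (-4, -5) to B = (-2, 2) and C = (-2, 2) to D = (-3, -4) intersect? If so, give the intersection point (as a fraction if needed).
Yes; intersection at (-2, 2) (t = 1 on AB, s = 0 on CD)

Parametrize AB as A + t(B − A) = (-4 + 2 t, -5 + 7 t) and CD as C + s(D − C) = (-2 + -1 s, 2 + -6 s). Solve the linear system for (t, s). Determinant = 5 ≠ 0, so a unique intersection of the containing lines exists. Solution: t = 1, s = 0 — both in [0, 1], so the segments cross. Intersection point: (-2, 2).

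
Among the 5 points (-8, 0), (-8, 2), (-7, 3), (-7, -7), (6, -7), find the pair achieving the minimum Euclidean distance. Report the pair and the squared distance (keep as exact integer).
Pair = ((-8, 2), (-7, 3)); squared distance = 2

Compute all C(5, 2) = 10 pairwise squared distances (x_i − x_j)² + (y_i − y_j)². The minimum is 2, attained by the pair ((-8, 2), (-7, 3)).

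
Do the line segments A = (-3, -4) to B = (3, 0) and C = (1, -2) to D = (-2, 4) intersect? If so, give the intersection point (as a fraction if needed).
Yes; intersection at (3/4, -3/2) (t = 5/8 on AB, s = 1/12 on CD)

Parametrize AB as A + t(B − A) = (-3 + 6 t, -4 + 4 t) and CD as C + s(D − C) = (1 + -3 s, -2 + 6 s). Solve the linear system for (t, s). Determinant = -48 ≠ 0, so a unique intersection of the containing lines exists. Solution: t = 5/8, s = 1/12 — both in [0, 1], so the segments cross. Intersection point: (3/4, -3/2).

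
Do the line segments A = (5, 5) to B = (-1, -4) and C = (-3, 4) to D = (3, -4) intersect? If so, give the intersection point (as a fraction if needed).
Yes; intersection at (15/17, -20/17) (t = 35/51 on AB, s = 11/17 on CD)

Parametrize AB as A + t(B − A) = (5 + -6 t, 5 + -9 t) and CD as C + s(D − C) = (-3 + 6 s, 4 + -8 s). Solve the linear system for (t, s). Determinant = -102 ≠ 0, so a unique intersection of the containing lines exists. Solution: t = 35/51, s = 11/17 — both in [0, 1], so the segments cross. Intersection point: (15/17, -20/17).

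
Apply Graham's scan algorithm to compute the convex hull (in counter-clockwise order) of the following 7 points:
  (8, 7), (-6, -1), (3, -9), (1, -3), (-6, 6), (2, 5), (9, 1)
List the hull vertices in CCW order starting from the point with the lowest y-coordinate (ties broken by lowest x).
Hull (CCW) = [(3, -9), (9, 1), (8, 7), (-6, 6), (-6, -1)]

Graham scan procedure:
  1. Find the pivot p₀ = point with lowest y (tie → lowest x): (3, -9).
  2. Sort the remaining points by polar angle around p₀.
  3. Walk through sorted points, maintaining a stack; pop the top while the last three entries make a non-left turn (cross product ≤ 0).
  4. Final stack is the convex hull in CCW order: (3, -9), (9, 1), (8, 7), (-6, 6), (-6, -1).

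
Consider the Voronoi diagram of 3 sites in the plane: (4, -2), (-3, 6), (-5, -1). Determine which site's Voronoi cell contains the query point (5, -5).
Nearest site = (4, -2)

The Voronoi cell of site s contains exactly those query points closer to s than to any other site. Compute squared distances from q = (5, -5) to each site:
  (4 − 5)² + (-2 − -5)² = 10
  (-5 − 5)² + (-1 − -5)² = 116
  (-3 − 5)² + (6 − -5)² = 185
Minimum is attained by (4, -2), so q lies in its Voronoi cell.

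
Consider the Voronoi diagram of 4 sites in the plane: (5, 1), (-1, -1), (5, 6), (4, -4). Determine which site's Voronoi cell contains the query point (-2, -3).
Nearest site = (-1, -1)

The Voronoi cell of site s contains exactly those query points closer to s than to any other site. Compute squared distances from q = (-2, -3) to each site:
  (-1 − -2)² + (-1 − -3)² = 5
  (4 − -2)² + (-4 − -3)² = 37
  (5 − -2)² + (1 − -3)² = 65
  (5 − -2)² + (6 − -3)² = 130
Minimum is attained by (-1, -1), so q lies in its Voronoi cell.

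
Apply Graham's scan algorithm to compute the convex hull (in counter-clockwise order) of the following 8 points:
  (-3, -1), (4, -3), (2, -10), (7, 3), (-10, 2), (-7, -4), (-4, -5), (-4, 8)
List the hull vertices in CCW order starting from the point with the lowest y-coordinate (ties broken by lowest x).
Hull (CCW) = [(2, -10), (7, 3), (-4, 8), (-10, 2), (-7, -4)]

Graham scan procedure:
  1. Find the pivot p₀ = point with lowest y (tie → lowest x): (2, -10).
  2. Sort the remaining points by polar angle around p₀.
  3. Walk through sorted points, maintaining a stack; pop the top while the last three entries make a non-left turn (cross product ≤ 0).
  4. Final stack is the convex hull in CCW order: (2, -10), (7, 3), (-4, 8), (-10, 2), (-7, -4).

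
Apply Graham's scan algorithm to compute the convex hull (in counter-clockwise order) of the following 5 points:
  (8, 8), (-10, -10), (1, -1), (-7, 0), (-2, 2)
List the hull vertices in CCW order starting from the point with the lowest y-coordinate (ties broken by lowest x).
Hull (CCW) = [(-10, -10), (1, -1), (8, 8), (-7, 0)]

Graham scan procedure:
  1. Find the pivot p₀ = point with lowest y (tie → lowest x): (-10, -10).
  2. Sort the remaining points by polar angle around p₀.
  3. Walk through sorted points, maintaining a stack; pop the top while the last three entries make a non-left turn (cross product ≤ 0).
  4. Final stack is the convex hull in CCW order: (-10, -10), (1, -1), (8, 8), (-7, 0).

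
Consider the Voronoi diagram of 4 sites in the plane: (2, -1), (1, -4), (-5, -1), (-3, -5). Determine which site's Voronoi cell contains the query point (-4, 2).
Nearest site = (-5, -1)

The Voronoi cell of site s contains exactly those query points closer to s than to any other site. Compute squared distances from q = (-4, 2) to each site:
  (-5 − -4)² + (-1 − 2)² = 10
  (2 − -4)² + (-1 − 2)² = 45
  (-3 − -4)² + (-5 − 2)² = 50
  (1 − -4)² + (-4 − 2)² = 61
Minimum is attained by (-5, -1), so q lies in its Voronoi cell.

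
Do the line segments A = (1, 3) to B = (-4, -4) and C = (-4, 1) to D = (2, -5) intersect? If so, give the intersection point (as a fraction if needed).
Yes; intersection at (-23/12, -13/12) (t = 7/12 on AB, s = 25/72 on CD)

Parametrize AB as A + t(B − A) = (1 + -5 t, 3 + -7 t) and CD as C + s(D − C) = (-4 + 6 s, 1 + -6 s). Solve the linear system for (t, s). Determinant = -72 ≠ 0, so a unique intersection of the containing lines exists. Solution: t = 7/12, s = 25/72 — both in [0, 1], so the segments cross. Intersection point: (-23/12, -13/12).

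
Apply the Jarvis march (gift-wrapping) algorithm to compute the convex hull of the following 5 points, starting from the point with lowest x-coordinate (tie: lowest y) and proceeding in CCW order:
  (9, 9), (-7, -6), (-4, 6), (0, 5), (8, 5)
Hull (CCW) = [(-7, -6), (8, 5), (9, 9), (-4, 6)]

Jarvis march: at each step, from the current hull vertex p, select the next vertex q as the point such that every other point lies strictly to the left of (or on) the directed line p → q. (Equivalently: for every other point r, the cross product (q − p) × (r − p) ≥ 0.)
Starting point (lowest x, tie lowest y): (-7, -6). Wrap until returning to start. Resulting hull: (-7, -6), (8, 5), (9, 9), (-4, 6).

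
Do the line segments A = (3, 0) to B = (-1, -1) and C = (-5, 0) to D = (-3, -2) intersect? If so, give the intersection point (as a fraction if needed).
No (intersection of containing lines falls outside at least one segment)

Parametrize and solve: t = 8/5, s = 4/5. At least one of these is outside [0, 1], so the segments do not intersect.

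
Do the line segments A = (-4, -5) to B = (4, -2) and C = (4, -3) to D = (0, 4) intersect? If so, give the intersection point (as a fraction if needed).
Yes; intersection at (60/17, -37/17) (t = 16/17 on AB, s = 2/17 on CD)

Parametrize AB as A + t(B − A) = (-4 + 8 t, -5 + 3 t) and CD as C + s(D − C) = (4 + -4 s, -3 + 7 s). Solve the linear system for (t, s). Determinant = -68 ≠ 0, so a unique intersection of the containing lines exists. Solution: t = 16/17, s = 2/17 — both in [0, 1], so the segments cross. Intersection point: (60/17, -37/17).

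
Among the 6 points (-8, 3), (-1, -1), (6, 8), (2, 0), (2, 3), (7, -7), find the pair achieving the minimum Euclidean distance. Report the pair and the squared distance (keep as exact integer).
Pair = ((2, 0), (2, 3)); squared distance = 9

Compute all C(6, 2) = 15 pairwise squared distances (x_i − x_j)² + (y_i − y_j)². The minimum is 9, attained by the pair ((2, 0), (2, 3)).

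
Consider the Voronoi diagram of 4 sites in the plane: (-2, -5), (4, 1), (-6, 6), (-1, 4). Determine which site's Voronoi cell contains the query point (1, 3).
Nearest site = (-1, 4)

The Voronoi cell of site s contains exactly those query points closer to s than to any other site. Compute squared distances from q = (1, 3) to each site:
  (-1 − 1)² + (4 − 3)² = 5
  (4 − 1)² + (1 − 3)² = 13
  (-6 − 1)² + (6 − 3)² = 58
  (-2 − 1)² + (-5 − 3)² = 73
Minimum is attained by (-1, 4), so q lies in its Voronoi cell.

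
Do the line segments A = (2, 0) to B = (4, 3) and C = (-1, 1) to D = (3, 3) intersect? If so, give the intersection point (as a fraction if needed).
No (intersection of containing lines falls outside at least one segment)

Parametrize and solve: t = 5/4, s = 11/8. At least one of these is outside [0, 1], so the segments do not intersect.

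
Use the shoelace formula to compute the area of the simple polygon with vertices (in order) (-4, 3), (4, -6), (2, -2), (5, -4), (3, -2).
Area = 21/2

Shoelace formula: Area = (1/2) |Σ_i (x_i · y_{i+1} − x_{i+1} · y_i)| (indices mod n). Compute each cross term:
  (-4)(-6) − (4)(3) = 12
  (4)(-2) − (2)(-6) = 4
  (2)(-4) − (5)(-2) = 2
  (5)(-2) − (3)(-4) = 2
  (3)(3) − (-4)(-2) = 1
Sum = 21, so (signed) Area = 21/2 = 21/2, |Area| = 21/2.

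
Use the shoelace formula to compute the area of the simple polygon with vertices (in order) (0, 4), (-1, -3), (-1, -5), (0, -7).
Area = 13/2

Shoelace formula: Area = (1/2) |Σ_i (x_i · y_{i+1} − x_{i+1} · y_i)| (indices mod n). Compute each cross term:
  (0)(-3) − (-1)(4) = 4
  (-1)(-5) − (-1)(-3) = 2
  (-1)(-7) − (0)(-5) = 7
  (0)(4) − (0)(-7) = 0
Sum = 13, so (signed) Area = 13/2 = 13/2, |Area| = 13/2.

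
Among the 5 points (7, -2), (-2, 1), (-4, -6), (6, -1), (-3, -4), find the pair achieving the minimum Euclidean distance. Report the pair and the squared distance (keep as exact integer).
Pair = ((7, -2), (6, -1)); squared distance = 2

Compute all C(5, 2) = 10 pairwise squared distances (x_i − x_j)² + (y_i − y_j)². The minimum is 2, attained by the pair ((7, -2), (6, -1)).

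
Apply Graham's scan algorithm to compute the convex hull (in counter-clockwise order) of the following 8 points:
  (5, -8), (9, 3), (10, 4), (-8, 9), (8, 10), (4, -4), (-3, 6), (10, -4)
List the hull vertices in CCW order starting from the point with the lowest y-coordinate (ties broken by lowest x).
Hull (CCW) = [(5, -8), (10, -4), (10, 4), (8, 10), (-8, 9)]

Graham scan procedure:
  1. Find the pivot p₀ = point with lowest y (tie → lowest x): (5, -8).
  2. Sort the remaining points by polar angle around p₀.
  3. Walk through sorted points, maintaining a stack; pop the top while the last three entries make a non-left turn (cross product ≤ 0).
  4. Final stack is the convex hull in CCW order: (5, -8), (10, -4), (10, 4), (8, 10), (-8, 9).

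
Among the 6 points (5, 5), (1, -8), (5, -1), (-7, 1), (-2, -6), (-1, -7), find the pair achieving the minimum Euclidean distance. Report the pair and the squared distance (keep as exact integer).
Pair = ((-2, -6), (-1, -7)); squared distance = 2

Compute all C(6, 2) = 15 pairwise squared distances (x_i − x_j)² + (y_i − y_j)². The minimum is 2, attained by the pair ((-2, -6), (-1, -7)).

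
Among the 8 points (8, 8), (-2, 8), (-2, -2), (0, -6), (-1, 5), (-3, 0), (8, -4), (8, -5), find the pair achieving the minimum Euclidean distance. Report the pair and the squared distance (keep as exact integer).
Pair = ((8, -4), (8, -5)); squared distance = 1

Compute all C(8, 2) = 28 pairwise squared distances (x_i − x_j)² + (y_i − y_j)². The minimum is 1, attained by the pair ((8, -4), (8, -5)).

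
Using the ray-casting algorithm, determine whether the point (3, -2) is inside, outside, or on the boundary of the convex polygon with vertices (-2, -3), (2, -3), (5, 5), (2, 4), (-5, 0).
The point (3, -2) lies strictly outside the polygon

Cast a horizontal ray to the right from the query point and count how many polygon edges it crosses (each edge strictly once or zero times, handled with the usual half-open convention). 
Parity of crossings → even ⇒ outside.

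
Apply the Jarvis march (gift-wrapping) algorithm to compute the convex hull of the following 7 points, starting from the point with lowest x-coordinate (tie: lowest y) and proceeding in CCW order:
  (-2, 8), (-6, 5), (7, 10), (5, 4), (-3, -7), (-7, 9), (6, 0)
Hull (CCW) = [(-7, 9), (-3, -7), (6, 0), (7, 10)]

Jarvis march: at each step, from the current hull vertex p, select the next vertex q as the point such that every other point lies strictly to the left of (or on) the directed line p → q. (Equivalently: for every other point r, the cross product (q − p) × (r − p) ≥ 0.)
Starting point (lowest x, tie lowest y): (-7, 9). Wrap until returning to start. Resulting hull: (-7, 9), (-3, -7), (6, 0), (7, 10).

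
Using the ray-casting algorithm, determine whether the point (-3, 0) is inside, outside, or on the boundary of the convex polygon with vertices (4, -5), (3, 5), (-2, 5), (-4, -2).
The point (-3, 0) lies strictly inside the polygon

Cast a horizontal ray to the right from the query point and count how many polygon edges it crosses (each edge strictly once or zero times, handled with the usual half-open convention). 
Parity of crossings → odd ⇒ inside.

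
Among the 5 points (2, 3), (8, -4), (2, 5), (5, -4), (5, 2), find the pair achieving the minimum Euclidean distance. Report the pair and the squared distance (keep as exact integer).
Pair = ((2, 3), (2, 5)); squared distance = 4

Compute all C(5, 2) = 10 pairwise squared distances (x_i − x_j)² + (y_i − y_j)². The minimum is 4, attained by the pair ((2, 3), (2, 5)).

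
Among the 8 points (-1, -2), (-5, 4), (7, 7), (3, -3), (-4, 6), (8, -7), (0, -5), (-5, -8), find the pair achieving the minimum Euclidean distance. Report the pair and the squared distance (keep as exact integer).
Pair = ((-5, 4), (-4, 6)); squared distance = 5

Compute all C(8, 2) = 28 pairwise squared distances (x_i − x_j)² + (y_i − y_j)². The minimum is 5, attained by the pair ((-5, 4), (-4, 6)).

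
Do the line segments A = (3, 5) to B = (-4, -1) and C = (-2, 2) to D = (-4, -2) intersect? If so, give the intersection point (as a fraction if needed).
Yes; intersection at (-25/8, -1/4) (t = 7/8 on AB, s = 9/16 on CD)

Parametrize AB as A + t(B − A) = (3 + -7 t, 5 + -6 t) and CD as C + s(D − C) = (-2 + -2 s, 2 + -4 s). Solve the linear system for (t, s). Determinant = -16 ≠ 0, so a unique intersection of the containing lines exists. Solution: t = 7/8, s = 9/16 — both in [0, 1], so the segments cross. Intersection point: (-25/8, -1/4).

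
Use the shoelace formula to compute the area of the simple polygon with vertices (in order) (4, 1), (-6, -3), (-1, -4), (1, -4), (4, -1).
Area = 23

Shoelace formula: Area = (1/2) |Σ_i (x_i · y_{i+1} − x_{i+1} · y_i)| (indices mod n). Compute each cross term:
  (4)(-3) − (-6)(1) = -6
  (-6)(-4) − (-1)(-3) = 21
  (-1)(-4) − (1)(-4) = 8
  (1)(-1) − (4)(-4) = 15
  (4)(1) − (4)(-1) = 8
Sum = 46, so (signed) Area = 46/2 = 23, |Area| = 23.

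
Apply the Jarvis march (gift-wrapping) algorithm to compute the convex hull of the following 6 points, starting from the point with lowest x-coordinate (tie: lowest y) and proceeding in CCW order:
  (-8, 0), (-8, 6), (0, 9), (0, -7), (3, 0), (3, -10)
Hull (CCW) = [(-8, 0), (3, -10), (3, 0), (0, 9), (-8, 6)]

Jarvis march: at each step, from the current hull vertex p, select the next vertex q as the point such that every other point lies strictly to the left of (or on) the directed line p → q. (Equivalently: for every other point r, the cross product (q − p) × (r − p) ≥ 0.)
Starting point (lowest x, tie lowest y): (-8, 0). Wrap until returning to start. Resulting hull: (-8, 0), (3, -10), (3, 0), (0, 9), (-8, 6).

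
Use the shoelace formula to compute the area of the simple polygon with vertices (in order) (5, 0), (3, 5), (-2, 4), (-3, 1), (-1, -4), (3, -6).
Area = 59

Shoelace formula: Area = (1/2) |Σ_i (x_i · y_{i+1} − x_{i+1} · y_i)| (indices mod n). Compute each cross term:
  (5)(5) − (3)(0) = 25
  (3)(4) − (-2)(5) = 22
  (-2)(1) − (-3)(4) = 10
  (-3)(-4) − (-1)(1) = 13
  (-1)(-6) − (3)(-4) = 18
  (3)(0) − (5)(-6) = 30
Sum = 118, so (signed) Area = 118/2 = 59, |Area| = 59.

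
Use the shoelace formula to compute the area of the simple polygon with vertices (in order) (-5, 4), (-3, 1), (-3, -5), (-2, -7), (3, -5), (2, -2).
Area = 69/2

Shoelace formula: Area = (1/2) |Σ_i (x_i · y_{i+1} − x_{i+1} · y_i)| (indices mod n). Compute each cross term:
  (-5)(1) − (-3)(4) = 7
  (-3)(-5) − (-3)(1) = 18
  (-3)(-7) − (-2)(-5) = 11
  (-2)(-5) − (3)(-7) = 31
  (3)(-2) − (2)(-5) = 4
  (2)(4) − (-5)(-2) = -2
Sum = 69, so (signed) Area = 69/2 = 69/2, |Area| = 69/2.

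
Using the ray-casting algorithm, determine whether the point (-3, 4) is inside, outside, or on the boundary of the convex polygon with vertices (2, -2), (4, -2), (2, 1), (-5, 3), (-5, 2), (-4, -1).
The point (-3, 4) lies strictly outside the polygon

Cast a horizontal ray to the right from the query point and count how many polygon edges it crosses (each edge strictly once or zero times, handled with the usual half-open convention). 
Parity of crossings → even ⇒ outside.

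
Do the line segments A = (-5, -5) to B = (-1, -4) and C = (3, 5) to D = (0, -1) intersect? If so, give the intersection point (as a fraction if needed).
No (intersection of containing lines falls outside at least one segment)

Parametrize and solve: t = 6/7, s = 32/21. At least one of these is outside [0, 1], so the segments do not intersect.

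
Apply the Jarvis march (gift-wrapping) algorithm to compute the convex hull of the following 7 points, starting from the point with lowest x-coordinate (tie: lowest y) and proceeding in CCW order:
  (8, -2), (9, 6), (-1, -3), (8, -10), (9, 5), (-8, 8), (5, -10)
Hull (CCW) = [(-8, 8), (-1, -3), (5, -10), (8, -10), (9, 5), (9, 6)]

Jarvis march: at each step, from the current hull vertex p, select the next vertex q as the point such that every other point lies strictly to the left of (or on) the directed line p → q. (Equivalently: for every other point r, the cross product (q − p) × (r − p) ≥ 0.)
Starting point (lowest x, tie lowest y): (-8, 8). Wrap until returning to start. Resulting hull: (-8, 8), (-1, -3), (5, -10), (8, -10), (9, 5), (9, 6).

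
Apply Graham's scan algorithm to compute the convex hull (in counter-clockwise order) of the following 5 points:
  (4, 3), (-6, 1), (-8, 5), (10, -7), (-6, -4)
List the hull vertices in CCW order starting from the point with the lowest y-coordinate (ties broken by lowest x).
Hull (CCW) = [(10, -7), (4, 3), (-8, 5), (-6, -4)]

Graham scan procedure:
  1. Find the pivot p₀ = point with lowest y (tie → lowest x): (10, -7).
  2. Sort the remaining points by polar angle around p₀.
  3. Walk through sorted points, maintaining a stack; pop the top while the last three entries make a non-left turn (cross product ≤ 0).
  4. Final stack is the convex hull in CCW order: (10, -7), (4, 3), (-8, 5), (-6, -4).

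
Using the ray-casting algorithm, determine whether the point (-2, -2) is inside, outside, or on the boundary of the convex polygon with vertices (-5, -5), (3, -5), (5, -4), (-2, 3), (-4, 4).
The point (-2, -2) lies strictly inside the polygon

Cast a horizontal ray to the right from the query point and count how many polygon edges it crosses (each edge strictly once or zero times, handled with the usual half-open convention). 
Parity of crossings → odd ⇒ inside.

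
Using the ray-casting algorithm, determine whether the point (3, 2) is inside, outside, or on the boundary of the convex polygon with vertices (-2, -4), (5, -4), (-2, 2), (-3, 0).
The point (3, 2) lies strictly outside the polygon

Cast a horizontal ray to the right from the query point and count how many polygon edges it crosses (each edge strictly once or zero times, handled with the usual half-open convention). 
Parity of crossings → even ⇒ outside.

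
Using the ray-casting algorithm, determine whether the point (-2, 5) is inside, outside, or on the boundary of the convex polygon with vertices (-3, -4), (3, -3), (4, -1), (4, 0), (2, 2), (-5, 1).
The point (-2, 5) lies strictly outside the polygon

Cast a horizontal ray to the right from the query point and count how many polygon edges it crosses (each edge strictly once or zero times, handled with the usual half-open convention). 
Parity of crossings → even ⇒ outside.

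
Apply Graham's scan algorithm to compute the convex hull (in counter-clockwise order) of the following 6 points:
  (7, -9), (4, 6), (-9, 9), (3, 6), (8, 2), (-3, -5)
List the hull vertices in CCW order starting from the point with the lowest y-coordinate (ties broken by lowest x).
Hull (CCW) = [(7, -9), (8, 2), (4, 6), (-9, 9), (-3, -5)]

Graham scan procedure:
  1. Find the pivot p₀ = point with lowest y (tie → lowest x): (7, -9).
  2. Sort the remaining points by polar angle around p₀.
  3. Walk through sorted points, maintaining a stack; pop the top while the last three entries make a non-left turn (cross product ≤ 0).
  4. Final stack is the convex hull in CCW order: (7, -9), (8, 2), (4, 6), (-9, 9), (-3, -5).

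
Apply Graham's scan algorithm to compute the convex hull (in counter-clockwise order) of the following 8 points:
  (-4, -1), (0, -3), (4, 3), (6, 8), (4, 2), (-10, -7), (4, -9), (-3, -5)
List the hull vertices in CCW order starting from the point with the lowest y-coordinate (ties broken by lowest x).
Hull (CCW) = [(4, -9), (6, 8), (-4, -1), (-10, -7)]

Graham scan procedure:
  1. Find the pivot p₀ = point with lowest y (tie → lowest x): (4, -9).
  2. Sort the remaining points by polar angle around p₀.
  3. Walk through sorted points, maintaining a stack; pop the top while the last three entries make a non-left turn (cross product ≤ 0).
  4. Final stack is the convex hull in CCW order: (4, -9), (6, 8), (-4, -1), (-10, -7).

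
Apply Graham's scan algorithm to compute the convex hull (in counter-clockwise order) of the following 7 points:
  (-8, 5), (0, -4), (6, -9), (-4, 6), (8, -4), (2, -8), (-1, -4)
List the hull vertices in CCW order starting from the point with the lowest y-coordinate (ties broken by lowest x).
Hull (CCW) = [(6, -9), (8, -4), (-4, 6), (-8, 5), (2, -8)]

Graham scan procedure:
  1. Find the pivot p₀ = point with lowest y (tie → lowest x): (6, -9).
  2. Sort the remaining points by polar angle around p₀.
  3. Walk through sorted points, maintaining a stack; pop the top while the last three entries make a non-left turn (cross product ≤ 0).
  4. Final stack is the convex hull in CCW order: (6, -9), (8, -4), (-4, 6), (-8, 5), (2, -8).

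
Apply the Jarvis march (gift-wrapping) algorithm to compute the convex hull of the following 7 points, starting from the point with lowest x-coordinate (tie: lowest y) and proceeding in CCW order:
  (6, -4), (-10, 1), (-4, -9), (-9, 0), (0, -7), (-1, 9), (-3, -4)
Hull (CCW) = [(-10, 1), (-4, -9), (6, -4), (-1, 9)]

Jarvis march: at each step, from the current hull vertex p, select the next vertex q as the point such that every other point lies strictly to the left of (or on) the directed line p → q. (Equivalently: for every other point r, the cross product (q − p) × (r − p) ≥ 0.)
Starting point (lowest x, tie lowest y): (-10, 1). Wrap until returning to start. Resulting hull: (-10, 1), (-4, -9), (6, -4), (-1, 9).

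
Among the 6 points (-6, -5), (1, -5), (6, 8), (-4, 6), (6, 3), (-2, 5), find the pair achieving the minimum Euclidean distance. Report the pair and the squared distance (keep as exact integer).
Pair = ((-4, 6), (-2, 5)); squared distance = 5

Compute all C(6, 2) = 15 pairwise squared distances (x_i − x_j)² + (y_i − y_j)². The minimum is 5, attained by the pair ((-4, 6), (-2, 5)).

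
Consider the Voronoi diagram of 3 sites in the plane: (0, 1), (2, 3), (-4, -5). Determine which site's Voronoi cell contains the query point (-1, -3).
Nearest site = (-4, -5)

The Voronoi cell of site s contains exactly those query points closer to s than to any other site. Compute squared distances from q = (-1, -3) to each site:
  (-4 − -1)² + (-5 − -3)² = 13
  (0 − -1)² + (1 − -3)² = 17
  (2 − -1)² + (3 − -3)² = 45
Minimum is attained by (-4, -5), so q lies in its Voronoi cell.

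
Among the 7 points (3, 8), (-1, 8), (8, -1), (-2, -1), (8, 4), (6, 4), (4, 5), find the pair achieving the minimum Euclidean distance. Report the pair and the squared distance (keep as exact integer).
Pair = ((8, 4), (6, 4)); squared distance = 4

Compute all C(7, 2) = 21 pairwise squared distances (x_i − x_j)² + (y_i − y_j)². The minimum is 4, attained by the pair ((8, 4), (6, 4)).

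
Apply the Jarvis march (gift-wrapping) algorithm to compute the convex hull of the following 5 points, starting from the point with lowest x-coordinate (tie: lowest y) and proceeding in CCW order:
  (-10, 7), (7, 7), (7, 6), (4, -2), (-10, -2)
Hull (CCW) = [(-10, -2), (4, -2), (7, 6), (7, 7), (-10, 7)]

Jarvis march: at each step, from the current hull vertex p, select the next vertex q as the point such that every other point lies strictly to the left of (or on) the directed line p → q. (Equivalently: for every other point r, the cross product (q − p) × (r − p) ≥ 0.)
Starting point (lowest x, tie lowest y): (-10, -2). Wrap until returning to start. Resulting hull: (-10, -2), (4, -2), (7, 6), (7, 7), (-10, 7).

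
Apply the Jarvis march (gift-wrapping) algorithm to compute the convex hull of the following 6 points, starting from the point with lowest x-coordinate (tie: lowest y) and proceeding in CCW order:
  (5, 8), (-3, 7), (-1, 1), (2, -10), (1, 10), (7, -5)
Hull (CCW) = [(-3, 7), (2, -10), (7, -5), (5, 8), (1, 10)]

Jarvis march: at each step, from the current hull vertex p, select the next vertex q as the point such that every other point lies strictly to the left of (or on) the directed line p → q. (Equivalently: for every other point r, the cross product (q − p) × (r − p) ≥ 0.)
Starting point (lowest x, tie lowest y): (-3, 7). Wrap until returning to start. Resulting hull: (-3, 7), (2, -10), (7, -5), (5, 8), (1, 10).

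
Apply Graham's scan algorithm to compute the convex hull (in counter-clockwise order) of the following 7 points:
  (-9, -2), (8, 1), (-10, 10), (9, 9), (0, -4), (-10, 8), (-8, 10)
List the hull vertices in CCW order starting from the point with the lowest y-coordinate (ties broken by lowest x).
Hull (CCW) = [(0, -4), (8, 1), (9, 9), (-8, 10), (-10, 10), (-10, 8), (-9, -2)]

Graham scan procedure:
  1. Find the pivot p₀ = point with lowest y (tie → lowest x): (0, -4).
  2. Sort the remaining points by polar angle around p₀.
  3. Walk through sorted points, maintaining a stack; pop the top while the last three entries make a non-left turn (cross product ≤ 0).
  4. Final stack is the convex hull in CCW order: (0, -4), (8, 1), (9, 9), (-8, 10), (-10, 10), (-10, 8), (-9, -2).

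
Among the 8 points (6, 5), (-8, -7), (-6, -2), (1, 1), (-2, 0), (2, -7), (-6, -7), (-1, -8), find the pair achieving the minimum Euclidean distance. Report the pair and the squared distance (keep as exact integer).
Pair = ((-8, -7), (-6, -7)); squared distance = 4

Compute all C(8, 2) = 28 pairwise squared distances (x_i − x_j)² + (y_i − y_j)². The minimum is 4, attained by the pair ((-8, -7), (-6, -7)).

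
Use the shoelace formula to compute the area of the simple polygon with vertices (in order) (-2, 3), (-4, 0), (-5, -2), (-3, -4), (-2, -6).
Area = 13

Shoelace formula: Area = (1/2) |Σ_i (x_i · y_{i+1} − x_{i+1} · y_i)| (indices mod n). Compute each cross term:
  (-2)(0) − (-4)(3) = 12
  (-4)(-2) − (-5)(0) = 8
  (-5)(-4) − (-3)(-2) = 14
  (-3)(-6) − (-2)(-4) = 10
  (-2)(3) − (-2)(-6) = -18
Sum = 26, so (signed) Area = 26/2 = 13, |Area| = 13.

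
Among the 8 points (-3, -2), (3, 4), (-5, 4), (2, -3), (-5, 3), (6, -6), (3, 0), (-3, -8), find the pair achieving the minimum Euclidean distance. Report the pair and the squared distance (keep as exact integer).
Pair = ((-5, 4), (-5, 3)); squared distance = 1

Compute all C(8, 2) = 28 pairwise squared distances (x_i − x_j)² + (y_i − y_j)². The minimum is 1, attained by the pair ((-5, 4), (-5, 3)).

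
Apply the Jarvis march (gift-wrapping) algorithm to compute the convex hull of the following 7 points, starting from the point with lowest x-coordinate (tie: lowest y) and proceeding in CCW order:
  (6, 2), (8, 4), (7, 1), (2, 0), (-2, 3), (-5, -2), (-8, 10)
Hull (CCW) = [(-8, 10), (-5, -2), (7, 1), (8, 4)]

Jarvis march: at each step, from the current hull vertex p, select the next vertex q as the point such that every other point lies strictly to the left of (or on) the directed line p → q. (Equivalently: for every other point r, the cross product (q − p) × (r − p) ≥ 0.)
Starting point (lowest x, tie lowest y): (-8, 10). Wrap until returning to start. Resulting hull: (-8, 10), (-5, -2), (7, 1), (8, 4).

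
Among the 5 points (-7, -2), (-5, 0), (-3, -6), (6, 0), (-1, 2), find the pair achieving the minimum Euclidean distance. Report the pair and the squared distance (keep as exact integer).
Pair = ((-7, -2), (-5, 0)); squared distance = 8

Compute all C(5, 2) = 10 pairwise squared distances (x_i − x_j)² + (y_i − y_j)². The minimum is 8, attained by the pair ((-7, -2), (-5, 0)).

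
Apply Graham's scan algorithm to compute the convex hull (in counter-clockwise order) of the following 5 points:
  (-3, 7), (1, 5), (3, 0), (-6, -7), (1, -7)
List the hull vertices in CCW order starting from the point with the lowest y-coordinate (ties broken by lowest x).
Hull (CCW) = [(-6, -7), (1, -7), (3, 0), (1, 5), (-3, 7)]

Graham scan procedure:
  1. Find the pivot p₀ = point with lowest y (tie → lowest x): (-6, -7).
  2. Sort the remaining points by polar angle around p₀.
  3. Walk through sorted points, maintaining a stack; pop the top while the last three entries make a non-left turn (cross product ≤ 0).
  4. Final stack is the convex hull in CCW order: (-6, -7), (1, -7), (3, 0), (1, 5), (-3, 7).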